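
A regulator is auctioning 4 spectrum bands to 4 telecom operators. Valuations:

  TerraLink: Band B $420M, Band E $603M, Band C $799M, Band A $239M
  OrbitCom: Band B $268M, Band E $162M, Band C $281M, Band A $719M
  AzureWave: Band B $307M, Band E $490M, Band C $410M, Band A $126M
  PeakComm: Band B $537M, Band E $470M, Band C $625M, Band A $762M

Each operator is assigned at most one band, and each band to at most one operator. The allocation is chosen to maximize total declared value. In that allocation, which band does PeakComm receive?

Optimal: TerraLink→Band C ($799M), OrbitCom→Band A ($719M), AzureWave→Band E ($490M), PeakComm→Band B ($537M) — total 799+719+490+537 = $2545M.
Column-greedy (each band in turn goes to its best remaining operator) gives $2269M, worse by 276.
Next-best assignment: TerraLink→Band C, OrbitCom→Band B, AzureWave→Band E, PeakComm→Band A = $2319M.
Swapping AzureWave↔PeakComm (AzureWave→Band B $307M, PeakComm→Band E $470M) loses 250.
PeakComm's own top band is Band A ($762M), but forcing PeakComm→Band A and reassigning the rest optimally gives only $2319M — worse by 226.

PeakComm receives Band B.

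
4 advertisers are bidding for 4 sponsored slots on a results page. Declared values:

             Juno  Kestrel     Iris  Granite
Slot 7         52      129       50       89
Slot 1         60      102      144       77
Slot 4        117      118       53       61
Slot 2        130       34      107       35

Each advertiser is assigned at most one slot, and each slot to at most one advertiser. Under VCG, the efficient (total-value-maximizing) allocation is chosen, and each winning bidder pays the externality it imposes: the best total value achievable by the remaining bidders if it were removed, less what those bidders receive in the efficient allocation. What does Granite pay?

Efficient allocation: Juno→Slot 2 ($130), Kestrel→Slot 4 ($118), Iris→Slot 1 ($144), Granite→Slot 7 ($89); total welfare W = $481.
Granite receives Slot 7 at value $89, so the others get W − 89 = $392.
Without Granite: best allocation of the remaining 3 bidders over all 4 slots is Juno→Slot 2 ($130), Kestrel→Slot 7 ($129), Iris→Slot 1 ($144), total $403.
VCG payment = (others' best without Granite) − (others' welfare with Granite) = 403 − 392 = $11.

Granite pays $11.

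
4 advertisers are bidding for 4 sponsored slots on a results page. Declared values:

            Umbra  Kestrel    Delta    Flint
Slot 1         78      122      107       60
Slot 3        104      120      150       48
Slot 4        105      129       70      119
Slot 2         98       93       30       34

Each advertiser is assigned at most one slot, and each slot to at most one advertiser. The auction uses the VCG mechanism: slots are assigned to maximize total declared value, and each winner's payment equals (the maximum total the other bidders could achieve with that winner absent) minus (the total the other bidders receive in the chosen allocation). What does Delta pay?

Efficient allocation: Umbra→Slot 2 ($98), Kestrel→Slot 1 ($122), Delta→Slot 3 ($150), Flint→Slot 4 ($119); total welfare W = $489.
Delta receives Slot 3 at value $150, so the others get W − 150 = $339.
Without Delta: best allocation of the remaining 3 bidders over all 4 slots is Umbra→Slot 3 ($104), Kestrel→Slot 1 ($122), Flint→Slot 4 ($119), total $345.
VCG payment = (others' best without Delta) − (others' welfare with Delta) = 345 − 339 = $6.

Delta pays $6.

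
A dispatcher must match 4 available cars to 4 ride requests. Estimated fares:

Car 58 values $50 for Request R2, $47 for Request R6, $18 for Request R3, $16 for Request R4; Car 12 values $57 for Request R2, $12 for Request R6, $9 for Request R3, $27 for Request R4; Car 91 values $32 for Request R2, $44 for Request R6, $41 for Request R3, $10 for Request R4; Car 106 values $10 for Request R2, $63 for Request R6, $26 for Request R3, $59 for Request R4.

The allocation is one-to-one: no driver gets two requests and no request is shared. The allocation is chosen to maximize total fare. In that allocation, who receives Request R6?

Car 58 receives Request R6.

Optimal: Car 58→Request R6 ($47), Car 12→Request R2 ($57), Car 91→Request R3 ($41), Car 106→Request R4 ($59) — total 47+57+41+59 = $204.
Row-greedy (each driver in turn takes its best remaining request) gives $147, worse by 57.
Next-best assignment: Car 58→Request R2, Car 12→Request R4, Car 91→Request R3, Car 106→Request R6 = $181.
Car 58's own top request is Request R2 ($50), but forcing Car 58→Request R2 and reassigning the rest optimally gives only $181 — worse by 23.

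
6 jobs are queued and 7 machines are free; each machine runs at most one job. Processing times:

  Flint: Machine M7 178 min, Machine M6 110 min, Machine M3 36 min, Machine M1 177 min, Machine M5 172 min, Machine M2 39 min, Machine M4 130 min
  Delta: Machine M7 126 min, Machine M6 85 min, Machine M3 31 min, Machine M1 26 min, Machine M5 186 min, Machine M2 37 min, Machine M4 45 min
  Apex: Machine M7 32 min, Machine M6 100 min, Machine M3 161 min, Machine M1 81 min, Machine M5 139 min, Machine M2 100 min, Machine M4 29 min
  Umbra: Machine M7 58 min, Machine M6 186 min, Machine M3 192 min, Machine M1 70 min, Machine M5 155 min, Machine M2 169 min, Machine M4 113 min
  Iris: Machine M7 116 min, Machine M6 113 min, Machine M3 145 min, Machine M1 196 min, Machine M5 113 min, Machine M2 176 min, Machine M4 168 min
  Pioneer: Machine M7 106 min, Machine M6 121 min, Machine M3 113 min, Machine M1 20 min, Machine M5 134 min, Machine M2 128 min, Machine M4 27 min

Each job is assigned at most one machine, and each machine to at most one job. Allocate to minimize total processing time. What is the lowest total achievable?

Min total: 290 min

Optimal: Flint→Machine M2 (39 min), Delta→Machine M3 (31 min), Apex→Machine M4 (29 min), Umbra→Machine M7 (58 min), Iris→Machine M6 (113 min), Pioneer→Machine M1 (20 min) — total 39+31+29+58+113+20 = 290 min.
Column-greedy (each machine in turn goes to its cheapest remaining job) gives 455 min, worse by 165.
Swapping Apex↔Flint (Apex→Machine M2 100 min, Flint→Machine M4 130 min) adds 162.
No other one-to-one assignment undercuts 290 min.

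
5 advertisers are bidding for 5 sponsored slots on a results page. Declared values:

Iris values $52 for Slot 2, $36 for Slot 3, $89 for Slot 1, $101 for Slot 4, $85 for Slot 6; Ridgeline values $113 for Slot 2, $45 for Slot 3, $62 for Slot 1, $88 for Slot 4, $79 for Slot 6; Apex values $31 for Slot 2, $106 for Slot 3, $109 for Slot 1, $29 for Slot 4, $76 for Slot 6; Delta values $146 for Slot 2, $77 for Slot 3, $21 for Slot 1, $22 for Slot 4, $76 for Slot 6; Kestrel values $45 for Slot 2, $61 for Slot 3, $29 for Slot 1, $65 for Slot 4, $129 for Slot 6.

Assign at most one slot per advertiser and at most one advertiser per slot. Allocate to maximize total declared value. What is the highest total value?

Maximum total: $558

Optimal: Iris→Slot 1 ($89), Ridgeline→Slot 4 ($88), Apex→Slot 3 ($106), Delta→Slot 2 ($146), Kestrel→Slot 6 ($129) — total 89+88+106+146+129 = $558.
Max-entry greedy (repeatedly take the single best remaining cell) gives $530, worse by 28.
Swapping Ridgeline↔Delta (Ridgeline→Slot 2 $113, Delta→Slot 4 $22) loses 99.
Every other assignment is strictly worse.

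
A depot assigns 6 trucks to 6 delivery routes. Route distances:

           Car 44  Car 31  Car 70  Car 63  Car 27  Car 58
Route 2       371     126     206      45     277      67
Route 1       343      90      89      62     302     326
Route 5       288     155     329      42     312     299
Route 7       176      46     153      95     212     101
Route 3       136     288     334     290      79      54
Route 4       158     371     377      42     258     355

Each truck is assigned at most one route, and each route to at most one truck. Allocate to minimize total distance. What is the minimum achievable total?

Optimal: Car 44→Route 4 (158 km), Car 31→Route 7 (46 km), Car 70→Route 1 (89 km), Car 63→Route 5 (42 km), Car 27→Route 3 (79 km), Car 58→Route 2 (67 km) — total 158+46+89+42+79+67 = 481 km.
Min-entry greedy (repeatedly take the single cheapest remaining cell) gives 666 km, worse by 185.

Minimum total: 481 km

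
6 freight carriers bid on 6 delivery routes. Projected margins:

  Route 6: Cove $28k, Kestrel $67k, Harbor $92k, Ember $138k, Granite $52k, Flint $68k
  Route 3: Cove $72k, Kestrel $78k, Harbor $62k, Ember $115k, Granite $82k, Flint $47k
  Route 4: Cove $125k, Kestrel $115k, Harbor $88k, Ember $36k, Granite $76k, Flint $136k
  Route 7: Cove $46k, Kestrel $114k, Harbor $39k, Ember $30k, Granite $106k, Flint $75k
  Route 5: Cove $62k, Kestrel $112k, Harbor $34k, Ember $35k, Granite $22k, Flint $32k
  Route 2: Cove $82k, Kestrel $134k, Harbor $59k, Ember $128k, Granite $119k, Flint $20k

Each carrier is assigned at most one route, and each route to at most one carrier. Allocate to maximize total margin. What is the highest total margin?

This is the linear assignment problem.
Optimal: Cove→Route 3 ($72k), Kestrel→Route 5 ($112k), Harbor→Route 6 ($92k), Ember→Route 2 ($128k), Granite→Route 7 ($106k), Flint→Route 4 ($136k) — total 72+112+92+128+106+136 = $646k.
Column-greedy (each route in turn goes to its best remaining carrier) gives $591k, worse by 55.
Next-best assignment: Cove→Route 5, Kestrel→Route 2, Harbor→Route 6, Ember→Route 3, Granite→Route 7, Flint→Route 4 = $645k.
Every other assignment is strictly worse.

Maximum total: $646k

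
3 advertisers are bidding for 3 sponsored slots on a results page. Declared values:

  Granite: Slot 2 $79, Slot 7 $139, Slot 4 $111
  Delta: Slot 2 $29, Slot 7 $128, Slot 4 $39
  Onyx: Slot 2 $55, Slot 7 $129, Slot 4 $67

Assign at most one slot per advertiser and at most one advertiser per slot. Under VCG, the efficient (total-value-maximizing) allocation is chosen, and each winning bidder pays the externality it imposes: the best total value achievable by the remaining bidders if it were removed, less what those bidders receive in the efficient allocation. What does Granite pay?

Efficient allocation: Granite→Slot 4 ($111), Delta→Slot 7 ($128), Onyx→Slot 2 ($55); total welfare W = $294.
Granite receives Slot 4 at value $111, so the others get W − 111 = $183.
Without Granite: best allocation of the remaining 2 bidders over all 3 slots is Delta→Slot 7 ($128), Onyx→Slot 4 ($67), total $195.
VCG payment = (others' best without Granite) − (others' welfare with Granite) = 195 − 183 = $12.

Granite pays $12.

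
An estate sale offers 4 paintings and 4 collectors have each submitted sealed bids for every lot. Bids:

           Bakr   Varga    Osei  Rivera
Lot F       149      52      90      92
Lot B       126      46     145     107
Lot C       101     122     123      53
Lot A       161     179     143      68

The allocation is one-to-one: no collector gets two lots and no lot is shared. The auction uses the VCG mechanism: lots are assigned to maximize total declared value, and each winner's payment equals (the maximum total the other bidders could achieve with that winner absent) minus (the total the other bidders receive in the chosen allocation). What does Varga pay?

Varga pays $20.

Efficient allocation: Bakr→Lot F ($149), Varga→Lot A ($179), Osei→Lot C ($123), Rivera→Lot B ($107); total welfare W = $558.
Varga receives Lot A at value $179, so the others get W − 179 = $379.
Without Varga: best allocation of the remaining 3 bidders over all 4 lots is Bakr→Lot F ($149), Osei→Lot A ($143), Rivera→Lot B ($107), total $399.
VCG payment = (others' best without Varga) − (others' welfare with Varga) = 399 − 379 = $20.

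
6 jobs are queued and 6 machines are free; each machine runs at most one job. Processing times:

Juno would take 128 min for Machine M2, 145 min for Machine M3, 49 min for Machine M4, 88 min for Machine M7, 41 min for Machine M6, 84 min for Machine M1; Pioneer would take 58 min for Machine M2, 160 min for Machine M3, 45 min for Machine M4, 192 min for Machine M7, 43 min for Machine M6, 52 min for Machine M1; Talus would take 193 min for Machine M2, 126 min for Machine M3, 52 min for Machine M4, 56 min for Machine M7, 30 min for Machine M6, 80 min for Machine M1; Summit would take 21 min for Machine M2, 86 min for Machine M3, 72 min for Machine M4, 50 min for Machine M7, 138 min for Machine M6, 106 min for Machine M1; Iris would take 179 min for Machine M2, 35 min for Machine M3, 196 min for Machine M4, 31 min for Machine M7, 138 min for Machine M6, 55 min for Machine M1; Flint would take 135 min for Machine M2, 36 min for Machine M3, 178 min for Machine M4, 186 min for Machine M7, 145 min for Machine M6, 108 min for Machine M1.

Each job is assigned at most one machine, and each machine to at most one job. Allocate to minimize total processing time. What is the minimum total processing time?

Optimal: Juno→Machine M4 (49 min), Pioneer→Machine M1 (52 min), Talus→Machine M6 (30 min), Summit→Machine M2 (21 min), Iris→Machine M7 (31 min), Flint→Machine M3 (36 min) — total 49+52+30+21+31+36 = 219 min.
Min-entry greedy (repeatedly take the single cheapest remaining cell) gives 247 min, worse by 28.

Min total: 219 min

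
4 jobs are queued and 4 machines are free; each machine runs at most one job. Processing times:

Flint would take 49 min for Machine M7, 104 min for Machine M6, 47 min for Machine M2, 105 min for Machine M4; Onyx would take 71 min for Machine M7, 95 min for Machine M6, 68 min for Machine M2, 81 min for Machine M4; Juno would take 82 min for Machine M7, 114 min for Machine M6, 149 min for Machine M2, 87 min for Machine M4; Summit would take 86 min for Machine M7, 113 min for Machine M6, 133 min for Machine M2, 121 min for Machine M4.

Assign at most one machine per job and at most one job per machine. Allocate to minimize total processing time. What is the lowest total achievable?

Min total: 315 min

Optimal: Flint→Machine M2 (47 min), Onyx→Machine M6 (95 min), Juno→Machine M4 (87 min), Summit→Machine M7 (86 min) — total 47+95+87+86 = 315 min.
Column-greedy (each machine in turn goes to its cheapest remaining job) gives 364 min, worse by 49.
Next-best assignment: Flint→Machine M7, Onyx→Machine M2, Juno→Machine M4, Summit→Machine M6 = 317 min.
Swapping Flint↔Summit (Flint→Machine M7 49 min, Summit→Machine M2 133 min) adds 49.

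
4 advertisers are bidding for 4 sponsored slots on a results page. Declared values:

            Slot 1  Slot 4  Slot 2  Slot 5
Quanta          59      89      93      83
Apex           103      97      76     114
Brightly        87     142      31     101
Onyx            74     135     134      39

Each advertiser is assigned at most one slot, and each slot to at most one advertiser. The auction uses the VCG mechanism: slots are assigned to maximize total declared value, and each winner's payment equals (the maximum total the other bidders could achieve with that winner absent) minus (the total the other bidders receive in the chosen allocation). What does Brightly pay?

Brightly pays $22.

Efficient allocation: Quanta→Slot 5 ($83), Apex→Slot 1 ($103), Brightly→Slot 4 ($142), Onyx→Slot 2 ($134); total welfare W = $462.
Brightly receives Slot 4 at value $142, so the others get W − 142 = $320.
Without Brightly: best allocation of the remaining 3 bidders over all 4 slots is Quanta→Slot 2 ($93), Apex→Slot 5 ($114), Onyx→Slot 4 ($135), total $342.
VCG payment = (others' best without Brightly) − (others' welfare with Brightly) = 342 − 320 = $22.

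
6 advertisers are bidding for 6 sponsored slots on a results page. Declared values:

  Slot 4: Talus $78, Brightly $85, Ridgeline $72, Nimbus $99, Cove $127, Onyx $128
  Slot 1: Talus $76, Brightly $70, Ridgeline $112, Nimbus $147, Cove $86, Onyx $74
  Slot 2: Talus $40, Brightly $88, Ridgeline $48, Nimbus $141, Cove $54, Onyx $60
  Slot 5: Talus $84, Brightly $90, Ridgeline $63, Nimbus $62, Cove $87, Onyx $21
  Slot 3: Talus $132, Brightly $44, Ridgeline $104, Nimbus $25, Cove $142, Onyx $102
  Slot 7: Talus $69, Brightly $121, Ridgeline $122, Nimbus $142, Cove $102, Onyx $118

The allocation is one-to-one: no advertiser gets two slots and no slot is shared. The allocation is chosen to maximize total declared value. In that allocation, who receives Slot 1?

Ridgeline receives Slot 1.

Optimal: Talus→Slot 5 ($84), Brightly→Slot 7 ($121), Ridgeline→Slot 1 ($112), Nimbus→Slot 2 ($141), Cove→Slot 3 ($142), Onyx→Slot 4 ($128) — total 84+121+112+141+142+128 = $728.
Max-entry greedy (repeatedly take the single best remaining cell) gives $669, worse by 59.
Every other assignment is strictly worse.
Ridgeline's own top slot is Slot 7 ($122), but forcing Ridgeline→Slot 7 and reassigning the rest optimally gives only $711 — worse by 17.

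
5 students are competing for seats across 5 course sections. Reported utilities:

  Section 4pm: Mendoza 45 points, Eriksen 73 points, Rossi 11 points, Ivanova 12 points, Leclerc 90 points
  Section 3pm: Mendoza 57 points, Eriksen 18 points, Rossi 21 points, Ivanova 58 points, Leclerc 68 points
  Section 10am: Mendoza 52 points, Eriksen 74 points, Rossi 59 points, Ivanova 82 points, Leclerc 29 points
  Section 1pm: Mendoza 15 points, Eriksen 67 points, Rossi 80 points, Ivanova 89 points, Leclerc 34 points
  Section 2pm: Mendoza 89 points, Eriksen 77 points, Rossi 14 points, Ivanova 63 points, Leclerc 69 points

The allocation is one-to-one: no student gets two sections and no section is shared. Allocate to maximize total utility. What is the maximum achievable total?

Maximum total: 392 points

Optimal: Mendoza→Section 2pm (89 points), Eriksen→Section 4pm (73 points), Rossi→Section 1pm (80 points), Ivanova→Section 10am (82 points), Leclerc→Section 3pm (68 points) — total 89+73+80+82+68 = 392 points.
Column-greedy (each section in turn goes to its best remaining student) gives 391 points, worse by 1.
Next-best assignment: Mendoza→Section 2pm, Eriksen→Section 10am, Rossi→Section 1pm, Ivanova→Section 3pm, Leclerc→Section 4pm = 391 points.
Swapping Ivanova↔Leclerc (Ivanova→Section 3pm 58 points, Leclerc→Section 10am 29 points) loses 63.
Checked against all permutations: 392 points is optimal.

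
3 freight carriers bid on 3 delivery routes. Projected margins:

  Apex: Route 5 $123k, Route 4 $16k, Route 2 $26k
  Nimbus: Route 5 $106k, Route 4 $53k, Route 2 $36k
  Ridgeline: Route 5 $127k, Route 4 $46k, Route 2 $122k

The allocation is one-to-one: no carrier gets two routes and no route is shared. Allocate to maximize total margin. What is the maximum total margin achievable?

Maximum total: $298k

This is the linear assignment problem.
Optimal: Apex→Route 5 ($123k), Nimbus→Route 4 ($53k), Ridgeline→Route 2 ($122k) — total 123+53+122 = $298k.
Column-greedy (each route in turn goes to its best remaining carrier) gives $206k, worse by 92.
Next-best assignment: Apex→Route 4, Nimbus→Route 5, Ridgeline→Route 2 = $244k.
Swapping Apex↔Nimbus (Apex→Route 4 $16k, Nimbus→Route 5 $106k) loses 54.
Every other assignment is strictly worse.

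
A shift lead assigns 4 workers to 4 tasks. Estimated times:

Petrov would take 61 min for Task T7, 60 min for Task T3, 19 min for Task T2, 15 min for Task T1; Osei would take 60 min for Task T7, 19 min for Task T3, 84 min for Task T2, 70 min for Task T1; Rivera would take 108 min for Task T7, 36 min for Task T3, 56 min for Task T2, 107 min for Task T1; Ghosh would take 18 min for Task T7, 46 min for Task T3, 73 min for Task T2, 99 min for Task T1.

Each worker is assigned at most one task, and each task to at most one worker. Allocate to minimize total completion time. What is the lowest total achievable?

This is a one-to-one assignment (minimum-cost bipartite matching).
Optimal: Petrov→Task T1 (15 min), Osei→Task T3 (19 min), Rivera→Task T2 (56 min), Ghosh→Task T7 (18 min) — total 15+19+56+18 = 108 min.
Swapping Rivera↔Ghosh (Rivera→Task T7 108 min, Ghosh→Task T2 73 min) adds 107.

Min total: 108 min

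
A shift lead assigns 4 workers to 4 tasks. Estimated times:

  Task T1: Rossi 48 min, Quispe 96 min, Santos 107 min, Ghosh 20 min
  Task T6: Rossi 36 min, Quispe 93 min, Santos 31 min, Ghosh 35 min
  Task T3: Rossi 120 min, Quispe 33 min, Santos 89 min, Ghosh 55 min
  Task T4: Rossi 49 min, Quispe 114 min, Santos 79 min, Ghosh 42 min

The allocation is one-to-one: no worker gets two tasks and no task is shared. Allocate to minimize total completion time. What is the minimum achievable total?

This is a one-to-one assignment (minimum-cost bipartite matching).
Optimal: Rossi→Task T4 (49 min), Quispe→Task T3 (33 min), Santos→Task T6 (31 min), Ghosh→Task T1 (20 min) — total 49+33+31+20 = 133 min.
Row-greedy (each worker in turn takes its cheapest remaining task) gives 168 min, worse by 35.
Next-best assignment: Rossi→Task T1, Quispe→Task T3, Santos→Task T6, Ghosh→Task T4 = 154 min.

Min total: 133 min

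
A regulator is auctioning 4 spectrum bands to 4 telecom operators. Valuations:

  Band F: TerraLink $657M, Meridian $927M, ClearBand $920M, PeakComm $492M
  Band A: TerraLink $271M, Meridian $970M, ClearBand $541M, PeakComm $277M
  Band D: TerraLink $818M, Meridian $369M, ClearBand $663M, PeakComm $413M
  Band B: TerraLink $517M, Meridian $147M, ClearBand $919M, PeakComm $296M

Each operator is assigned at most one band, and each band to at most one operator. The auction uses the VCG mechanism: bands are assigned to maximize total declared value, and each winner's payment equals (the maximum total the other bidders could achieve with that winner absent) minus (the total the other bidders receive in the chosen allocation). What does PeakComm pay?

Efficient allocation: TerraLink→Band D ($818M), Meridian→Band A ($970M), ClearBand→Band B ($919M), PeakComm→Band F ($492M); total welfare W = $3199M.
PeakComm receives Band F at value $492M, so the others get W − 492 = $2707M.
Without PeakComm: best allocation of the remaining 3 bidders over all 4 bands is TerraLink→Band D ($818M), Meridian→Band A ($970M), ClearBand→Band F ($920M), total $2708M.
VCG payment = (others' best without PeakComm) − (others' welfare with PeakComm) = 2708 − 2707 = $1M.

PeakComm pays $1M.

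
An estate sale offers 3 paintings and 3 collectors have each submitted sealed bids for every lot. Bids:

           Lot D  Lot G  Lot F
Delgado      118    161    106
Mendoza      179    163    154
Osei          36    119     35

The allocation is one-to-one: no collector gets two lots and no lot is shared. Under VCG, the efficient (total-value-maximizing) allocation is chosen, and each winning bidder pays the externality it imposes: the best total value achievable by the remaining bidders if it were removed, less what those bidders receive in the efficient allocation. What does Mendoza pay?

Mendoza pays $12.

Efficient allocation: Delgado→Lot F ($106), Mendoza→Lot D ($179), Osei→Lot G ($119); total welfare W = $404.
Mendoza receives Lot D at value $179, so the others get W − 179 = $225.
Without Mendoza: best allocation of the remaining 2 bidders over all 3 lots is Delgado→Lot D ($118), Osei→Lot G ($119), total $237.
VCG payment = (others' best without Mendoza) − (others' welfare with Mendoza) = 237 − 225 = $12.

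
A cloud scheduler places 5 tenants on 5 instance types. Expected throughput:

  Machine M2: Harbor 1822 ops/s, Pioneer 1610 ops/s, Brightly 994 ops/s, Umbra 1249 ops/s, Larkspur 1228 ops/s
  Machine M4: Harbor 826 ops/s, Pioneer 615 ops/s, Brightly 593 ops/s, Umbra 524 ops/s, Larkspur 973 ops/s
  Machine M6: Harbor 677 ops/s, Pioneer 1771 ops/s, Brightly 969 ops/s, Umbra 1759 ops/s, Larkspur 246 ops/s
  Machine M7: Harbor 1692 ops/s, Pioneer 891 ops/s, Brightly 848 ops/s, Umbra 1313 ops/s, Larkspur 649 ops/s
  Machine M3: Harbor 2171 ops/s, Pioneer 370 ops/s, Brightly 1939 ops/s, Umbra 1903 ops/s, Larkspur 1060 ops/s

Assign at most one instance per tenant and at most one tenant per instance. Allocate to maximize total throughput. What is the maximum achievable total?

This is the linear assignment problem.
Optimal: Harbor→Machine M7 (1692 ops/s), Pioneer→Machine M2 (1610 ops/s), Brightly→Machine M3 (1939 ops/s), Umbra→Machine M6 (1759 ops/s), Larkspur→Machine M4 (973 ops/s) — total 1692+1610+1939+1759+973 = 7973 ops/s.
Column-greedy (each instance in turn goes to its best remaining tenant) gives 7818 ops/s, worse by 155.
Next-best assignment: Harbor→Machine M2, Pioneer→Machine M6, Brightly→Machine M3, Umbra→Machine M7, Larkspur→Machine M4 = 7818 ops/s.

Max total: 7973 ops/s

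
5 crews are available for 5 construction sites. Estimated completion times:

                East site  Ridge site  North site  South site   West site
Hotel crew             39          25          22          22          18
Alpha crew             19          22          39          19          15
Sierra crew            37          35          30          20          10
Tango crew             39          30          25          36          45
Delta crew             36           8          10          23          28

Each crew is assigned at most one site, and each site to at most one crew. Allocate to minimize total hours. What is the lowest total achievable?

Min total: 84 hours

Optimal: Hotel crew→South site (22 hours), Alpha crew→East site (19 hours), Sierra crew→West site (10 hours), Tango crew→North site (25 hours), Delta crew→Ridge site (8 hours) — total 22+19+10+25+8 = 84 hours.
Next-best assignment: Hotel crew→West site, Alpha crew→East site, Sierra crew→South site, Tango crew→North site, Delta crew→Ridge site = 90 hours.
Swapping Tango crew↔Alpha crew (Tango crew→East site 39 hours, Alpha crew→North site 39 hours) adds 34.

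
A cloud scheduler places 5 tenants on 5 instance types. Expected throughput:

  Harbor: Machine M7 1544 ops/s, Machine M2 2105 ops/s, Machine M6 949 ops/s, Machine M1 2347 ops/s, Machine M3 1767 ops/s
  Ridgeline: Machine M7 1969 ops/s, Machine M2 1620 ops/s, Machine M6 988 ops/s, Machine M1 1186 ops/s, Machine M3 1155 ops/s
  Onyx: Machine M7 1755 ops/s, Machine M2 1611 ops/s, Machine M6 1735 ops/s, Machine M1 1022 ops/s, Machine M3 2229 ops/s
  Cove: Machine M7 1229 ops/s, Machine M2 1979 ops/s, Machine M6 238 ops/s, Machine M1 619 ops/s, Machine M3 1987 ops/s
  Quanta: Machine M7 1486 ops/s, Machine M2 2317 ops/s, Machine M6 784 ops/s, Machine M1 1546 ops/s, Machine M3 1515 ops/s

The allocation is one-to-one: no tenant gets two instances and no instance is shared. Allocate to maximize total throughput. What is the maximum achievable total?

Maximum total: 10355 ops/s

Optimal: Harbor→Machine M1 (2347 ops/s), Ridgeline→Machine M7 (1969 ops/s), Onyx→Machine M6 (1735 ops/s), Cove→Machine M3 (1987 ops/s), Quanta→Machine M2 (2317 ops/s) — total 2347+1969+1735+1987+2317 = 10355 ops/s.
Max-entry greedy (repeatedly take the single best remaining cell) gives 9100 ops/s, worse by 1255.
Next-best assignment: Harbor→Machine M1, Ridgeline→Machine M7, Onyx→Machine M6, Cove→Machine M2, Quanta→Machine M3 = 9545 ops/s.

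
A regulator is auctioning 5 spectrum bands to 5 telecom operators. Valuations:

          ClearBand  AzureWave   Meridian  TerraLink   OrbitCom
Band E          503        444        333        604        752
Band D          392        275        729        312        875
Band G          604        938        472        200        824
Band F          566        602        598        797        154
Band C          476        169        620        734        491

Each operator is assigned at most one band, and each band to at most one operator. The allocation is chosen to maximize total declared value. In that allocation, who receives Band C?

Meridian receives Band C.

Optimal: ClearBand→Band E ($503M), AzureWave→Band G ($938M), Meridian→Band C ($620M), TerraLink→Band F ($797M), OrbitCom→Band D ($875M) — total 503+938+620+797+875 = $3733M.
Row-greedy (each operator in turn takes its best remaining band) gives $3421M, worse by 312.
Swapping Meridian↔TerraLink (Meridian→Band F $598M, TerraLink→Band C $734M) loses 85.
Meridian's own top band is Band D ($729M), but forcing Meridian→Band D and reassigning the rest optimally gives only $3719M — worse by 14.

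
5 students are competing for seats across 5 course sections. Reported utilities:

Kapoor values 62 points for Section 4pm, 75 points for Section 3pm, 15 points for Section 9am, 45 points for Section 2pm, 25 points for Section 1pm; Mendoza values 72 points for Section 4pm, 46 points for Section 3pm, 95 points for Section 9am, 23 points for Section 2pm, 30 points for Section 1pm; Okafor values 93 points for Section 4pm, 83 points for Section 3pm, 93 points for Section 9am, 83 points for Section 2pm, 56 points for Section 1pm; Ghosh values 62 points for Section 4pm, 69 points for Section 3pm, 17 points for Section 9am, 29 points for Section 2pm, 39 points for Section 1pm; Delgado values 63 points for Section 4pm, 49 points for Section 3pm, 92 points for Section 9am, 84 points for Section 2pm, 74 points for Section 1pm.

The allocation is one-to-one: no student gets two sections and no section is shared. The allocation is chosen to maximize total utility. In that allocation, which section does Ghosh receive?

This is a one-to-one assignment (maximum-weight bipartite matching).
Optimal: Kapoor→Section 3pm (75 points), Mendoza→Section 9am (95 points), Okafor→Section 2pm (83 points), Ghosh→Section 4pm (62 points), Delgado→Section 1pm (74 points) — total 75+95+83+62+74 = 389 points.
Column-greedy (each section in turn goes to its best remaining student) gives 386 points, worse by 3.
Next-best assignment: Kapoor→Section 3pm, Mendoza→Section 9am, Okafor→Section 4pm, Ghosh→Section 1pm, Delgado→Section 2pm = 386 points.
Ghosh's own top section is Section 3pm (69 points), but forcing Ghosh→Section 3pm and reassigning the rest optimally gives only 383 points — worse by 6.

Ghosh receives Section 4pm.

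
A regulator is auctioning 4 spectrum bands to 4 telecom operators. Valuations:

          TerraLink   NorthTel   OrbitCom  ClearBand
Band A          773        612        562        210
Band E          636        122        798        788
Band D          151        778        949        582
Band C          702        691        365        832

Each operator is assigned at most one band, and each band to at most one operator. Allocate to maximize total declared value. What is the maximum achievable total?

Optimal: TerraLink→Band A ($773M), NorthTel→Band C ($691M), OrbitCom→Band D ($949M), ClearBand→Band E ($788M) — total 773+691+949+788 = $3201M.
Swapping TerraLink↔ClearBand (TerraLink→Band E $636M, ClearBand→Band A $210M) loses 715.
Every other assignment is strictly worse.

Maximum total: $3201M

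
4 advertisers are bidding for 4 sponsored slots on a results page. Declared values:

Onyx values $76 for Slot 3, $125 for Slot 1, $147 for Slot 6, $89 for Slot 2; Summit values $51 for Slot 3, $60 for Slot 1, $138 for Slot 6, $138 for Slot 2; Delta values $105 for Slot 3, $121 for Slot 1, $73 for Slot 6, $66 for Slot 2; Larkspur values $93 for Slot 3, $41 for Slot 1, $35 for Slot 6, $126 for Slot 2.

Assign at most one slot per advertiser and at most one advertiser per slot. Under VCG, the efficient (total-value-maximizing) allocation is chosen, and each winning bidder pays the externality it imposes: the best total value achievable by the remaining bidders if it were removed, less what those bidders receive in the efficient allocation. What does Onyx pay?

Efficient allocation: Onyx→Slot 6 ($147), Summit→Slot 2 ($138), Delta→Slot 1 ($121), Larkspur→Slot 3 ($93); total welfare W = $499.
Onyx receives Slot 6 at value $147, so the others get W − 147 = $352.
Without Onyx: best allocation of the remaining 3 bidders over all 4 slots is Summit→Slot 6 ($138), Delta→Slot 1 ($121), Larkspur→Slot 2 ($126), total $385.
VCG payment = (others' best without Onyx) − (others' welfare with Onyx) = 385 − 352 = $33.

Onyx pays $33.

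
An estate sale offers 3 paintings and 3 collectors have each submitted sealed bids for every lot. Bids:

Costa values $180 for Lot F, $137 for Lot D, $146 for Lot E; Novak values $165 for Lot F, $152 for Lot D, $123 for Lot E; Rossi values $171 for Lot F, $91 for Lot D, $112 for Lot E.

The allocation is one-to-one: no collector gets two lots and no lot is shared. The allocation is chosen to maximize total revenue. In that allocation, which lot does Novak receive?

Novak receives Lot D.

Treat this as an assignment problem: match each collector to one lot.
Optimal: Costa→Lot E ($146), Novak→Lot D ($152), Rossi→Lot F ($171) — total 146+152+171 = $469.
Column-greedy (each lot in turn goes to its best remaining collector) gives $444, worse by 25.
Novak's own top lot is Lot F ($165), but forcing Novak→Lot F and reassigning the rest optimally gives only $414 — worse by 55.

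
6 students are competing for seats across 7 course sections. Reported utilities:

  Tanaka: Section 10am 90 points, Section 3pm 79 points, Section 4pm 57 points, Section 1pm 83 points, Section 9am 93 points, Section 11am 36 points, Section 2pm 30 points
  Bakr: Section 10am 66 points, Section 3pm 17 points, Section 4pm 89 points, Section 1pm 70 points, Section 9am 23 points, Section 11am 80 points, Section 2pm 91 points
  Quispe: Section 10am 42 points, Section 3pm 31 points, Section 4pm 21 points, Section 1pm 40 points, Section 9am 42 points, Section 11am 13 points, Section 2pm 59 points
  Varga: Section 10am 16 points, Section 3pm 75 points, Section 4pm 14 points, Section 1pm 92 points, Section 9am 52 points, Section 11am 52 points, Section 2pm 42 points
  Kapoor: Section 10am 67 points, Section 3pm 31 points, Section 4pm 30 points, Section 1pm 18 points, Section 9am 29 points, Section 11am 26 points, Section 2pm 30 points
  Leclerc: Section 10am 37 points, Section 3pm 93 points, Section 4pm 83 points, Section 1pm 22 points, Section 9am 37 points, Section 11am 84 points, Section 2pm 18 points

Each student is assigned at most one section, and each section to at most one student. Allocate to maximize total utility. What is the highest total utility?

Optimal: Tanaka→Section 9am (93 points), Bakr→Section 4pm (89 points), Quispe→Section 2pm (59 points), Varga→Section 1pm (92 points), Kapoor→Section 10am (67 points), Leclerc→Section 3pm (93 points) — total 93+89+59+92+67+93 = 493 points.
Row-greedy (each student in turn takes its best remaining section) gives 433 points, worse by 60.
Swapping Bakr↔Leclerc (Bakr→Section 3pm 17 points, Leclerc→Section 4pm 83 points) loses 82.

Maximum total: 493 points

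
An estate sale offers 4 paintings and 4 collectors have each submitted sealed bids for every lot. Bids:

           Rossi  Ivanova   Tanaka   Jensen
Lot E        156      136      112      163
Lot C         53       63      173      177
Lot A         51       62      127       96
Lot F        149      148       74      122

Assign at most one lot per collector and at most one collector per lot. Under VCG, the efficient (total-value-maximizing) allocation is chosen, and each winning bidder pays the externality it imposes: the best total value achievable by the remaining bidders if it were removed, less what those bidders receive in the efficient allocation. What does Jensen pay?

Efficient allocation: Rossi→Lot E ($156), Ivanova→Lot F ($148), Tanaka→Lot A ($127), Jensen→Lot C ($177); total welfare W = $608.
Jensen receives Lot C at value $177, so the others get W − 177 = $431.
Without Jensen: best allocation of the remaining 3 bidders over all 4 lots is Rossi→Lot E ($156), Ivanova→Lot F ($148), Tanaka→Lot C ($173), total $477.
VCG payment = (others' best without Jensen) − (others' welfare with Jensen) = 477 − 431 = $46.

Jensen pays $46.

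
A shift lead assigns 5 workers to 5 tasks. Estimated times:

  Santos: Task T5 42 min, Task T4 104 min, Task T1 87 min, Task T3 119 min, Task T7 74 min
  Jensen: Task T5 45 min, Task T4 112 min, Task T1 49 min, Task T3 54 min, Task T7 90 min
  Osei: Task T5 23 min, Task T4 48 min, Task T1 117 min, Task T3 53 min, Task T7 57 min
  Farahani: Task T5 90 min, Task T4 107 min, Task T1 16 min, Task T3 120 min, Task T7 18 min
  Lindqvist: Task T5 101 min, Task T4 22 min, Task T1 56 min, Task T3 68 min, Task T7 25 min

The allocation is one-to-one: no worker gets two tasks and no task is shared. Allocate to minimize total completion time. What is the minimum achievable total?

Optimal: Santos→Task T5 (42 min), Jensen→Task T1 (49 min), Osei→Task T3 (53 min), Farahani→Task T7 (18 min), Lindqvist→Task T4 (22 min) — total 42+49+53+18+22 = 184 min.
Swapping Jensen↔Osei (Jensen→Task T3 54 min, Osei→Task T1 117 min) adds 69.
No other one-to-one assignment undercuts 184 min.

Min total: 184 min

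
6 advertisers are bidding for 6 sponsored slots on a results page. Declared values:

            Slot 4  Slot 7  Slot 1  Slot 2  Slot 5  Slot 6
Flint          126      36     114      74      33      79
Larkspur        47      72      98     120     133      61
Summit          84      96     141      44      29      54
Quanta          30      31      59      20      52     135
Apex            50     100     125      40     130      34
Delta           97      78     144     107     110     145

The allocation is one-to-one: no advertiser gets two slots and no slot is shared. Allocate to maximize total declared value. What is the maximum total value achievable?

This is the linear assignment problem.
Optimal: Flint→Slot 4 ($126), Larkspur→Slot 2 ($120), Summit→Slot 7 ($96), Quanta→Slot 6 ($135), Apex→Slot 5 ($130), Delta→Slot 1 ($144) — total 126+120+96+135+130+144 = $751.
Max-entry greedy (repeatedly take the single best remaining cell) gives $665, worse by 86.
Next-best assignment: Flint→Slot 4, Larkspur→Slot 5, Summit→Slot 1, Quanta→Slot 6, Apex→Slot 7, Delta→Slot 2 = $742.
Swapping Delta↔Flint (Delta→Slot 4 $97, Flint→Slot 1 $114) loses 59.
No other one-to-one assignment exceeds $751.

Maximum total: $751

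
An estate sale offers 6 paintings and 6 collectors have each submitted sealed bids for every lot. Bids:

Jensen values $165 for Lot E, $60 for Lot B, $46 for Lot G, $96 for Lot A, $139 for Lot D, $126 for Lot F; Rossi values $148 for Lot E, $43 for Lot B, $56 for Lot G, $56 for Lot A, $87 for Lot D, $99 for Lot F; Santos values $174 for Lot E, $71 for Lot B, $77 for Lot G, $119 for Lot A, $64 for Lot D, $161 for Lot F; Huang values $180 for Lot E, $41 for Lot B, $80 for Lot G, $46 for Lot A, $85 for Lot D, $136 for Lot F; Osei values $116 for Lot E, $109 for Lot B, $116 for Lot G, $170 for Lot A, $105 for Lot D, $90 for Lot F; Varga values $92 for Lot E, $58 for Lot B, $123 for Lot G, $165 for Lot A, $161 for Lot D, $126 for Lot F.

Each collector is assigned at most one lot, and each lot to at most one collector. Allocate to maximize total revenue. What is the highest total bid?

Treat this as an assignment problem: match each collector to one lot.
Optimal: Jensen→Lot D ($139), Rossi→Lot B ($43), Santos→Lot F ($161), Huang→Lot E ($180), Osei→Lot A ($170), Varga→Lot G ($123) — total 139+43+161+180+170+123 = $816.
Row-greedy (each collector in turn takes its best remaining lot) gives $642, worse by 174.
Next-best assignment: Jensen→Lot D, Rossi→Lot G, Santos→Lot F, Huang→Lot E, Osei→Lot B, Varga→Lot A = $810.
Checked against all permutations: $816 is optimal.

Max total: $816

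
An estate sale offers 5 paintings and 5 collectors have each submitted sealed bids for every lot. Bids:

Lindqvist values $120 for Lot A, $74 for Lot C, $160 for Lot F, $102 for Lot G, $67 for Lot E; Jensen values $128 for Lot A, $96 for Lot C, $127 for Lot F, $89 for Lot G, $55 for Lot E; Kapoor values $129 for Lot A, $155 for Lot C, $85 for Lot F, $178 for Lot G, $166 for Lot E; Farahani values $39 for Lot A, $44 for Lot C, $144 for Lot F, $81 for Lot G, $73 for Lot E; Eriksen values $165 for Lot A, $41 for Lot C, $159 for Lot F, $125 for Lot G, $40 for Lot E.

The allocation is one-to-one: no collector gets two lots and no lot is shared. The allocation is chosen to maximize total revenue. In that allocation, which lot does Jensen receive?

Optimal: Lindqvist→Lot G ($102), Jensen→Lot C ($96), Kapoor→Lot E ($166), Farahani→Lot F ($144), Eriksen→Lot A ($165) — total 102+96+166+144+165 = $673.
Column-greedy (each lot in turn goes to its best remaining collector) gives $642, worse by 31.
Next-best assignment: Lindqvist→Lot F, Jensen→Lot C, Kapoor→Lot G, Farahani→Lot E, Eriksen→Lot A = $672.
Swapping Jensen↔Lindqvist (Jensen→Lot G $89, Lindqvist→Lot C $74) loses 35.
Checked against all permutations: $673 is optimal.
Jensen's own top lot is Lot A ($128), but forcing Jensen→Lot A and reassigning the rest optimally gives only $641 — worse by 32.

Jensen receives Lot C.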